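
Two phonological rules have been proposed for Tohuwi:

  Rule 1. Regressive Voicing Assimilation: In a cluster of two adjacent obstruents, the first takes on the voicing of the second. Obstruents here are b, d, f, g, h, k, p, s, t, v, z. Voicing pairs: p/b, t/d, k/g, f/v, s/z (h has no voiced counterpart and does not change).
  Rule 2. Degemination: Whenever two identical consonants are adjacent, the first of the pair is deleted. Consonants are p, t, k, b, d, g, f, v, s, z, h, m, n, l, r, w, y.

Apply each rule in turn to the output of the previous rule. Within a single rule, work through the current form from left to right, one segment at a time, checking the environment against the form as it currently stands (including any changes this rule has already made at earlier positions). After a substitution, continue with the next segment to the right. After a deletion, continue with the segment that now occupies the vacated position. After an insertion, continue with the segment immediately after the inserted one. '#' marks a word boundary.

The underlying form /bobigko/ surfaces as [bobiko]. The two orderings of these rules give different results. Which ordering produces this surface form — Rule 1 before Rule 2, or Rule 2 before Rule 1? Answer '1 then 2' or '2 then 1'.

Order 1 then 2:
  1 Regressive Voicing Assimilation: [bobigko] → [bobikko]
  2 Degemination: [bobikko] → [bobiko]
  result: [bobiko]
Order 2 then 1:
  2 Degemination: no change — [bobigko]
  1 Regressive Voicing Assimilation: [bobigko] → [bobikko]
  result: [bobikko]

1 then 2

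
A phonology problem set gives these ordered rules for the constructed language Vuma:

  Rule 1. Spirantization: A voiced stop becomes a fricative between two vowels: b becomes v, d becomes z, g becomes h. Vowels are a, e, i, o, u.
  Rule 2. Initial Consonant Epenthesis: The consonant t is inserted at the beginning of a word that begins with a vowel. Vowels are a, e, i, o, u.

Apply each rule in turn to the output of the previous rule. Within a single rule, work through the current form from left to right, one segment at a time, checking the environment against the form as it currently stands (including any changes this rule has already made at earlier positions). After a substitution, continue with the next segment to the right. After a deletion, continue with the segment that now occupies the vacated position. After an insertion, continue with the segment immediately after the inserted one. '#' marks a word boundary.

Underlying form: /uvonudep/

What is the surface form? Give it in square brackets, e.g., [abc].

Rule 1 Spirantization: [uvonudep] → [uvonuzep]
Rule 2 Initial Consonant Epenthesis: [uvonuzep] → [tuvonuzep]

[tuvonuzep]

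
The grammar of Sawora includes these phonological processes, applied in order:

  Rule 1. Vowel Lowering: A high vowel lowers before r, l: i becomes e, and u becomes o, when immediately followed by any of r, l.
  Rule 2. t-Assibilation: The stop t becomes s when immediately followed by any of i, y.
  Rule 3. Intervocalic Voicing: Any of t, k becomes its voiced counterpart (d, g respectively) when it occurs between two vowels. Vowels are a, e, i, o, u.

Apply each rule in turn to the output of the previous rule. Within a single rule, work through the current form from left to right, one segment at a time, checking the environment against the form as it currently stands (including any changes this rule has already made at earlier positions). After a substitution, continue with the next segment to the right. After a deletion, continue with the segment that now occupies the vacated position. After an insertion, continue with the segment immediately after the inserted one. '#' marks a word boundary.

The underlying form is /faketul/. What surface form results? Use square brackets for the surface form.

Rule 1 Vowel Lowering: [faketul] → [faketol]
Rule 2 t-Assibilation: no change — [faketol]
Rule 3 Intervocalic Voicing: [faketol] → [fagedol]

[fagedol]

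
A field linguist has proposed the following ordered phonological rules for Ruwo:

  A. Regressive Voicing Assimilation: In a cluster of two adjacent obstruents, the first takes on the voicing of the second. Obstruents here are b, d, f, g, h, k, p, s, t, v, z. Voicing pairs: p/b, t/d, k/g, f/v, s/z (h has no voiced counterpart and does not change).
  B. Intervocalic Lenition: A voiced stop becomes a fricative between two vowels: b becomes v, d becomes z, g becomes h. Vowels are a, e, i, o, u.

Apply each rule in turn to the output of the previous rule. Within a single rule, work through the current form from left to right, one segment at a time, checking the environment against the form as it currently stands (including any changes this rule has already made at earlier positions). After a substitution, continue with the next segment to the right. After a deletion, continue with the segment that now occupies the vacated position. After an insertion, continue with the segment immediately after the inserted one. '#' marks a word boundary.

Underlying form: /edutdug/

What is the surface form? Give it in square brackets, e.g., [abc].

[ezuddug]

A Regressive Voicing Assimilation: [edutdug] → [eduddug]
B Intervocalic Lenition: [eduddug] → [ezuddug]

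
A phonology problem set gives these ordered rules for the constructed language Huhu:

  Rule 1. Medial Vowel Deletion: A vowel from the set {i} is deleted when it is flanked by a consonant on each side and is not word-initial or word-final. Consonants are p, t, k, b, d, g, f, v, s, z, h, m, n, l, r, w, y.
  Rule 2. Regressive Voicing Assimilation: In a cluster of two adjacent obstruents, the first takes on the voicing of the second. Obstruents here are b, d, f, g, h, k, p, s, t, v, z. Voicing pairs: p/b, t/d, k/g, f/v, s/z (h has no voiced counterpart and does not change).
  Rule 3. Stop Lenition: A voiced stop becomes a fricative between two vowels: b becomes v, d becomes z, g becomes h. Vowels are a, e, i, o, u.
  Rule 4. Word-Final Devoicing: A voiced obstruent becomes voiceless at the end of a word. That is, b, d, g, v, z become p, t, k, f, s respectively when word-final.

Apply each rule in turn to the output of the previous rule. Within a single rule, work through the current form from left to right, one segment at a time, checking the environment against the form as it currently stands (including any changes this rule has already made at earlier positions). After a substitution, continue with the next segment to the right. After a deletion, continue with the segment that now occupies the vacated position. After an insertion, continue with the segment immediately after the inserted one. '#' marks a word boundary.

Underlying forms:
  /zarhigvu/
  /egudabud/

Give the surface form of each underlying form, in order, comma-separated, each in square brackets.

/zarhigvu/:
  Rule 1 Medial Vowel Deletion: [zarhigvu] → [zarhgvu]
  Rule 2 Regressive Voicing Assimilation: no change — [zarhgvu]
  Rule 3 Stop Lenition: no change — [zarhgvu]
  Rule 4 Word-Final Devoicing: no change — [zarhgvu]
/egudabud/:
  Rule 1 Medial Vowel Deletion: no change — [egudabud]
  Rule 2 Regressive Voicing Assimilation: no change — [egudabud]
  Rule 3 Stop Lenition: [egudabud] → [ehuzavud]
  Rule 4 Word-Final Devoicing: [ehuzavud] → [ehuzavut]

[zarhgvu], [ehuzavut]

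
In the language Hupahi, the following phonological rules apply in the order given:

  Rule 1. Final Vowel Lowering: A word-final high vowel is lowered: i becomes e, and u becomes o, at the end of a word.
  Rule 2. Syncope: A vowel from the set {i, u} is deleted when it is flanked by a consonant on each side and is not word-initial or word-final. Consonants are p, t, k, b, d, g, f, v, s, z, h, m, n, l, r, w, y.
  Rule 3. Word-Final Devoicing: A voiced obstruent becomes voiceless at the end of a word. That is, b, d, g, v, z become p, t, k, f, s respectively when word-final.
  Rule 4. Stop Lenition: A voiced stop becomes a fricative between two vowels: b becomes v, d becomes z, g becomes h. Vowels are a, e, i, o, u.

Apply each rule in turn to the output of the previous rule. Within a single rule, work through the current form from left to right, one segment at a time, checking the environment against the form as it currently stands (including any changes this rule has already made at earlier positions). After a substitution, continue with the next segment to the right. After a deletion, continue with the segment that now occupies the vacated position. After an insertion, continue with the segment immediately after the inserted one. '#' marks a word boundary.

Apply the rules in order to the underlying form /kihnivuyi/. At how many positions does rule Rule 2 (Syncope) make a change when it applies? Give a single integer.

3

Rule 1 Final Vowel Lowering: [kihnivuyi] → [kihnivuye]
Rule 2 Syncope: [kihnivuye] → [khnvye]
Rule 3 Word-Final Devoicing: no change — [khnvye]
Rule 4 Stop Lenition: no change — [khnvye]
Rule Rule 2 changed 3 position(s).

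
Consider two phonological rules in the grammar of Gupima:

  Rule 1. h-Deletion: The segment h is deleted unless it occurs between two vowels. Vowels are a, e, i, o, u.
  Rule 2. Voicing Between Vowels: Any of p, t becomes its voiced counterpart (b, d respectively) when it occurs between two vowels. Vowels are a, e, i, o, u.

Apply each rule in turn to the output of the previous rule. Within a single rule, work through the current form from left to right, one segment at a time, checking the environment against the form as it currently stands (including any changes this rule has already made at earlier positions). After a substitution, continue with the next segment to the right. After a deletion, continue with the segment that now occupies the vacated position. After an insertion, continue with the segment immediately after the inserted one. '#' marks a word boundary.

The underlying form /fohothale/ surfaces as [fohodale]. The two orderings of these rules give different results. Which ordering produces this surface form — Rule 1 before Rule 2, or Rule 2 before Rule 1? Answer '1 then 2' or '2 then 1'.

Order 1 then 2:
  1 h-Deletion: [fohothale] → [fohotale]
  2 Voicing Between Vowels: [fohotale] → [fohodale]
  result: [fohodale]
Order 2 then 1:
  2 Voicing Between Vowels: no change — [fohothale]
  1 h-Deletion: [fohothale] → [fohotale]
  result: [fohotale]

1 then 2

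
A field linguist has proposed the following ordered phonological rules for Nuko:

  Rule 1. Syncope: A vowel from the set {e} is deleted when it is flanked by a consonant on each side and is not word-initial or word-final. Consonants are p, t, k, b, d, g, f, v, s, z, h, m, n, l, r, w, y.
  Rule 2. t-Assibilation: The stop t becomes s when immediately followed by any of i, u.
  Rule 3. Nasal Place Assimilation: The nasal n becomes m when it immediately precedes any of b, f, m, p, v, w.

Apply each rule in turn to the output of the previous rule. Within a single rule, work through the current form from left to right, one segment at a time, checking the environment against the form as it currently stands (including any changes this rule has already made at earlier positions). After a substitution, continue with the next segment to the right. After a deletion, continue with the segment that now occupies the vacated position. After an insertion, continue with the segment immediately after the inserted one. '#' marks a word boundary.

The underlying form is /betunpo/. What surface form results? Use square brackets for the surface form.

Rule 1 Syncope: [betunpo] → [btunpo]
Rule 2 t-Assibilation: [btunpo] → [bsunpo]
Rule 3 Nasal Place Assimilation: [bsunpo] → [bsumpo]

[bsumpo]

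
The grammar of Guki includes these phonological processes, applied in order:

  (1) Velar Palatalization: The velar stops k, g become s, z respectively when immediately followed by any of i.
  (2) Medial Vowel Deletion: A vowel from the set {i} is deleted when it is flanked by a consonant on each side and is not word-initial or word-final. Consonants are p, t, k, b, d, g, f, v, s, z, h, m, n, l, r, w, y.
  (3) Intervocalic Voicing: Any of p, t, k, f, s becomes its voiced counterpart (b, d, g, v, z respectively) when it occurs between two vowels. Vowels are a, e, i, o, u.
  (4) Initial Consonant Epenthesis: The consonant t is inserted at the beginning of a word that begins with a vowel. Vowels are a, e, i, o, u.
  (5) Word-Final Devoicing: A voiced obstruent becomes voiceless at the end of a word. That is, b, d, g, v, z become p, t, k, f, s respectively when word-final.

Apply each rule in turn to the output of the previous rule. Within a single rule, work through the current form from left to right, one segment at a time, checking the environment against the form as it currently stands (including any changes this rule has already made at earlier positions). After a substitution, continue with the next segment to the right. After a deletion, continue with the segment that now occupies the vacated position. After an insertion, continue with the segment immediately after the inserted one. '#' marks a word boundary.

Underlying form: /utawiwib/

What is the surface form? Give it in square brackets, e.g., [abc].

[tudawwp]

(1) Velar Palatalization: no change — [utawiwib]
(2) Medial Vowel Deletion: [utawiwib] → [utawwb]
(3) Intervocalic Voicing: [utawwb] → [udawwb]
(4) Initial Consonant Epenthesis: [udawwb] → [tudawwb]
(5) Word-Final Devoicing: [tudawwb] → [tudawwp]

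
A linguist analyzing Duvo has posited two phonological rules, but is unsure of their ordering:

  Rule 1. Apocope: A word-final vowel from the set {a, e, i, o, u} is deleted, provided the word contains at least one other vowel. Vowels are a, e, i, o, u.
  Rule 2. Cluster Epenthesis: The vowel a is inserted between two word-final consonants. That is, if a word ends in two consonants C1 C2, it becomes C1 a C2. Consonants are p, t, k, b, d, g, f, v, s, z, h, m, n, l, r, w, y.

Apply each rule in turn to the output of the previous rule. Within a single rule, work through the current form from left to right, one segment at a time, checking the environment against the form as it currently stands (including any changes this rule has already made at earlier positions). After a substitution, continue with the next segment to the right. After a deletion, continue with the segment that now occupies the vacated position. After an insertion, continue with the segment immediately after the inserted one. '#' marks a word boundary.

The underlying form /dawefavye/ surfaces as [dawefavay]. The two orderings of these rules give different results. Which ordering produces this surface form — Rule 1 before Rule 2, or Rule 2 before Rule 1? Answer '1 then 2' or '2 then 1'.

1 then 2

Order 1 then 2:
  1 Apocope: [dawefavye] → [dawefavy]
  2 Cluster Epenthesis: [dawefavy] → [dawefavay]
  result: [dawefavay]
Order 2 then 1:
  2 Cluster Epenthesis: no change — [dawefavye]
  1 Apocope: [dawefavye] → [dawefavy]
  result: [dawefavy]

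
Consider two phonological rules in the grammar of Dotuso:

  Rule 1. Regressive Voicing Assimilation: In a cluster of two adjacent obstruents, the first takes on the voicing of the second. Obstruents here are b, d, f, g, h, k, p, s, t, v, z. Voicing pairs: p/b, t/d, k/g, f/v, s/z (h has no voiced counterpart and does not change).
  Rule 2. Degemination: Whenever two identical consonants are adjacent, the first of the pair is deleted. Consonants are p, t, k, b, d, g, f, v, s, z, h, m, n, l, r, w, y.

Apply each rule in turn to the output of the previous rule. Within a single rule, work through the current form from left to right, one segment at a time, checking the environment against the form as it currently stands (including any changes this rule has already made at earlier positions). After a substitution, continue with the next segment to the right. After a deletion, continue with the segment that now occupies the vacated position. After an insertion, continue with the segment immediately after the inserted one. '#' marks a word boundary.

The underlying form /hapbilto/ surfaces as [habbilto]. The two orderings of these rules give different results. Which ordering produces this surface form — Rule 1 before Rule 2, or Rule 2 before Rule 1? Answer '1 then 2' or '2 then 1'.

Order 1 then 2:
  1 Regressive Voicing Assimilation: [hapbilto] → [habbilto]
  2 Degemination: [habbilto] → [habilto]
  result: [habilto]
Order 2 then 1:
  2 Degemination: no change — [hapbilto]
  1 Regressive Voicing Assimilation: [hapbilto] → [habbilto]
  result: [habbilto]

2 then 1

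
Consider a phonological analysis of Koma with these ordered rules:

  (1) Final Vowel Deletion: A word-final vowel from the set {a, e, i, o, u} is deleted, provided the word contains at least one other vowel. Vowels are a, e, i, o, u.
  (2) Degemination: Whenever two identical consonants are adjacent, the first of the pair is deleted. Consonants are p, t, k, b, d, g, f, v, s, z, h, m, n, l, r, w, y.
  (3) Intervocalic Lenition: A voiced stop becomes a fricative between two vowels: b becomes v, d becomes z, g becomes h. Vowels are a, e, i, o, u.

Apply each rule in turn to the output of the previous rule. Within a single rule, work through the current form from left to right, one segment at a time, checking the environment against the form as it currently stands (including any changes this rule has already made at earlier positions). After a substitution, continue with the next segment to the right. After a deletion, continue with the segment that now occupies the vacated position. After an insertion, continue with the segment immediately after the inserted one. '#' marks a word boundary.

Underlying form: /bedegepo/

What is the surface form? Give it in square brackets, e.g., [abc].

[bezehep]

(1) Final Vowel Deletion: [bedegepo] → [bedegep]
(2) Degemination: no change — [bedegep]
(3) Intervocalic Lenition: [bedegep] → [bezehep]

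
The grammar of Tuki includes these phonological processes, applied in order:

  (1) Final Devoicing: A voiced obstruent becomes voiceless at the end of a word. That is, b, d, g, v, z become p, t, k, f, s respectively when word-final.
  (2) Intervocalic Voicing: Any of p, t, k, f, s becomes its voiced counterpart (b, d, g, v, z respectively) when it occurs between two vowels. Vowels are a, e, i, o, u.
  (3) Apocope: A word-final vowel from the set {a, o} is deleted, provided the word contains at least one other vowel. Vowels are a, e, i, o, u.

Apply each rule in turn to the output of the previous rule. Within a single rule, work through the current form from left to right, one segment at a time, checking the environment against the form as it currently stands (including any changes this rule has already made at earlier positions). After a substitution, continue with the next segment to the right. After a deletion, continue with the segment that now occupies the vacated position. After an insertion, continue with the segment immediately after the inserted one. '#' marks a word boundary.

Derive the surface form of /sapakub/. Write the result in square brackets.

(1) Final Devoicing: [sapakub] → [sapakup]
(2) Intervocalic Voicing: [sapakup] → [sabagup]
(3) Apocope: no change — [sabagup]

[sabagup]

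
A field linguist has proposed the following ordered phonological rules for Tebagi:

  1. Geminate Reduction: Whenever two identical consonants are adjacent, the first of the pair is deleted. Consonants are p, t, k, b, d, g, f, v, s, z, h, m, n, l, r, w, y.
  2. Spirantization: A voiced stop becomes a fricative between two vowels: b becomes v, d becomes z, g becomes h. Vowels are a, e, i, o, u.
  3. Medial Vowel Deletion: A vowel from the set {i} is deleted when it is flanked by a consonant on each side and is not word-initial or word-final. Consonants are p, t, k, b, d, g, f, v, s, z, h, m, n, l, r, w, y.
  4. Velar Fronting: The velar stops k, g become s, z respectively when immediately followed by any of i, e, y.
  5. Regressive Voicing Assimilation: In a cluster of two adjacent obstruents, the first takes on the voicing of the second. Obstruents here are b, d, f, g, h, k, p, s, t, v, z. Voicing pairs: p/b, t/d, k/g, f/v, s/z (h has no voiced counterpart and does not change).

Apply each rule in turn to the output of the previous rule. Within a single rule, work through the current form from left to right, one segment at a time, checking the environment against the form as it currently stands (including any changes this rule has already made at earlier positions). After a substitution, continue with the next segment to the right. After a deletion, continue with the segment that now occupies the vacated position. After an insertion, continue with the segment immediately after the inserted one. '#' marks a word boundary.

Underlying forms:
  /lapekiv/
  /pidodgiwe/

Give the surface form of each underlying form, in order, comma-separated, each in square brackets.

[lapegv], [bzodgwe]

/lapekiv/:
  1 Geminate Reduction: no change — [lapekiv]
  2 Spirantization: no change — [lapekiv]
  3 Medial Vowel Deletion: [lapekiv] → [lapekv]
  4 Velar Fronting: no change — [lapekv]
  5 Regressive Voicing Assimilation: [lapekv] → [lapegv]
/pidodgiwe/:
  1 Geminate Reduction: no change — [pidodgiwe]
  2 Spirantization: [pidodgiwe] → [pizodgiwe]
  3 Medial Vowel Deletion: [pizodgiwe] → [pzodgwe]
  4 Velar Fronting: no change — [pzodgwe]
  5 Regressive Voicing Assimilation: [pzodgwe] → [bzodgwe]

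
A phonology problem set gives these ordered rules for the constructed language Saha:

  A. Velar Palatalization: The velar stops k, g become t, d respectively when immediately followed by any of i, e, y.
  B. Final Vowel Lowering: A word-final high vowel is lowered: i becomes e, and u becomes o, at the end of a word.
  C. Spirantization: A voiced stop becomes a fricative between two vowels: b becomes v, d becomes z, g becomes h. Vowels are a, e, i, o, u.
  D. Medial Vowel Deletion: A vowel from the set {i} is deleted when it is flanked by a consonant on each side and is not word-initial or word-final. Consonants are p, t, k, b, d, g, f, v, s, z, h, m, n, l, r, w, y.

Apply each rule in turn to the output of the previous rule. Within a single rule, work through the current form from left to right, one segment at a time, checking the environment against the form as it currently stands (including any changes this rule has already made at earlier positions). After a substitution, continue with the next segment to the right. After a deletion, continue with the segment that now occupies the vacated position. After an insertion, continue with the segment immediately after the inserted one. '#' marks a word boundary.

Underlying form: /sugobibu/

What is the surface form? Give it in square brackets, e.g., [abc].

[suhovvo]

A Velar Palatalization: no change — [sugobibu]
B Final Vowel Lowering: [sugobibu] → [sugobibo]
C Spirantization: [sugobibo] → [suhovivo]
D Medial Vowel Deletion: [suhovivo] → [suhovvo]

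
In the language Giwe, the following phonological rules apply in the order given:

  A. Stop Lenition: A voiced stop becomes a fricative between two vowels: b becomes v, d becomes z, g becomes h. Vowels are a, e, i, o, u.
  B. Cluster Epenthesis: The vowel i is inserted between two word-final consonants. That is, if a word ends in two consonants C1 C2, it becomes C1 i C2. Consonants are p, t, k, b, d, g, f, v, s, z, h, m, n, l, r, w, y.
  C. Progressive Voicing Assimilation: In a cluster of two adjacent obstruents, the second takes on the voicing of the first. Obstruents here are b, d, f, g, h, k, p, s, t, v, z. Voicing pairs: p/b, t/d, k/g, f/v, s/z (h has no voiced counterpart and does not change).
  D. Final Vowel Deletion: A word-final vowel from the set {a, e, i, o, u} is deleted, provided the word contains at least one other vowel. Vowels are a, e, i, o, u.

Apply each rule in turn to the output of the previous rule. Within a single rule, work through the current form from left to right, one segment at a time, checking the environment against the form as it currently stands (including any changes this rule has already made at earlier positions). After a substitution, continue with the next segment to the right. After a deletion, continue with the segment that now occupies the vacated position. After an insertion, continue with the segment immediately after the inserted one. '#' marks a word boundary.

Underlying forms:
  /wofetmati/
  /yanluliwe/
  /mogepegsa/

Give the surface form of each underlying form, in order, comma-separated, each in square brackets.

[wofetmat], [yanluliw], [mohepegz]

/wofetmati/:
  A Stop Lenition: no change — [wofetmati]
  B Cluster Epenthesis: no change — [wofetmati]
  C Progressive Voicing Assimilation: no change — [wofetmati]
  D Final Vowel Deletion: [wofetmati] → [wofetmat]
/yanluliwe/:
  A Stop Lenition: no change — [yanluliwe]
  B Cluster Epenthesis: no change — [yanluliwe]
  C Progressive Voicing Assimilation: no change — [yanluliwe]
  D Final Vowel Deletion: [yanluliwe] → [yanluliw]
/mogepegsa/:
  A Stop Lenition: [mogepegsa] → [mohepegsa]
  B Cluster Epenthesis: no change — [mohepegsa]
  C Progressive Voicing Assimilation: [mohepegsa] → [mohepegza]
  D Final Vowel Deletion: [mohepegza] → [mohepegz]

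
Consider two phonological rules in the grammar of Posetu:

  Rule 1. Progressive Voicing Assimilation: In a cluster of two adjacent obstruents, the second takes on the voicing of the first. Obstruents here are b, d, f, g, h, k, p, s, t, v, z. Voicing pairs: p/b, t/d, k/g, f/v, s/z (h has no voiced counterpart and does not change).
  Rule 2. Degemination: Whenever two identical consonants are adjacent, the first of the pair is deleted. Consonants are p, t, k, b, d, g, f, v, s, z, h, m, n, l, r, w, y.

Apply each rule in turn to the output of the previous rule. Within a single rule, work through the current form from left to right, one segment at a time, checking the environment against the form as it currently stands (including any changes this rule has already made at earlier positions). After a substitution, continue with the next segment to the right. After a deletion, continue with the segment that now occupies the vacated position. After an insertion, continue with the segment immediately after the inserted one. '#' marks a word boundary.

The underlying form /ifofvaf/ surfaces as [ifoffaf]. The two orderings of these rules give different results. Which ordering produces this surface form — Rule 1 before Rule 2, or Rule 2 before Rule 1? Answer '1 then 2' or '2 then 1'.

2 then 1

Order 1 then 2:
  1 Progressive Voicing Assimilation: [ifofvaf] → [ifoffaf]
  2 Degemination: [ifoffaf] → [ifofaf]
  result: [ifofaf]
Order 2 then 1:
  2 Degemination: no change — [ifofvaf]
  1 Progressive Voicing Assimilation: [ifofvaf] → [ifoffaf]
  result: [ifoffaf]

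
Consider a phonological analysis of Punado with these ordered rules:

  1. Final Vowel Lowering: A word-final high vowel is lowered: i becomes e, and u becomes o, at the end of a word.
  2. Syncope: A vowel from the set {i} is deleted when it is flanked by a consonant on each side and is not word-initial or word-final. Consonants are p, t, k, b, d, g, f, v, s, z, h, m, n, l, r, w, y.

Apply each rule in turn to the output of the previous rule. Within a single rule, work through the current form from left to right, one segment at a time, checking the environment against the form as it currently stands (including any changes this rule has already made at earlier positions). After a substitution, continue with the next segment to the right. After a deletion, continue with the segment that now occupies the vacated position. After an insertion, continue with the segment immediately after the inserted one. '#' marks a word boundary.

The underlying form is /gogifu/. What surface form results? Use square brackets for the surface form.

[gogfo]

1 Final Vowel Lowering: [gogifu] → [gogifo]
2 Syncope: [gogifo] → [gogfo]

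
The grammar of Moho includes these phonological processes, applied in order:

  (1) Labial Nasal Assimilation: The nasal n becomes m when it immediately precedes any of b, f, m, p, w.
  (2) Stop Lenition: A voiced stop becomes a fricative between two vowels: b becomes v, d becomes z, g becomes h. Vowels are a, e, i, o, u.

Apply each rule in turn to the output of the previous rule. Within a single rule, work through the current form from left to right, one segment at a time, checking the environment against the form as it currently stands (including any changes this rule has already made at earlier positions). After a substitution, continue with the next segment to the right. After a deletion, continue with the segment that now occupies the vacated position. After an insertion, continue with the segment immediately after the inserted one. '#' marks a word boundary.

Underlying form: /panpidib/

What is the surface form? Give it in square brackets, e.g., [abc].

(1) Labial Nasal Assimilation: [panpidib] → [pampidib]
(2) Stop Lenition: [pampidib] → [pampizib]

[pampizib]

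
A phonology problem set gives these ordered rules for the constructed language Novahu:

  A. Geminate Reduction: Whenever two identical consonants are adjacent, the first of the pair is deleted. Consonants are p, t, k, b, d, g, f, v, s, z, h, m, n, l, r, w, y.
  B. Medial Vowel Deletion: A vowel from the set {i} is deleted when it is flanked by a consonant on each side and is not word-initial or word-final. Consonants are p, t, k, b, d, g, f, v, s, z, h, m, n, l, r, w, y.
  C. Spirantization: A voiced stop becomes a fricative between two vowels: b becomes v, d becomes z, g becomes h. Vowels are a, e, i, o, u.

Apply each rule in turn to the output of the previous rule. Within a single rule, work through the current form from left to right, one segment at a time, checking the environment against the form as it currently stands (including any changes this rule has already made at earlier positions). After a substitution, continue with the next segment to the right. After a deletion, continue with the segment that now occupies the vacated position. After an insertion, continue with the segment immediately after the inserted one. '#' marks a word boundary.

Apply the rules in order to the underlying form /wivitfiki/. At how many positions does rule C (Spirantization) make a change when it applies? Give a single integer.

A Geminate Reduction: no change — [wivitfiki]
B Medial Vowel Deletion: [wivitfiki] → [wvtfki]
C Spirantization: no change — [wvtfki]
Rule C changed 0 position(s).

0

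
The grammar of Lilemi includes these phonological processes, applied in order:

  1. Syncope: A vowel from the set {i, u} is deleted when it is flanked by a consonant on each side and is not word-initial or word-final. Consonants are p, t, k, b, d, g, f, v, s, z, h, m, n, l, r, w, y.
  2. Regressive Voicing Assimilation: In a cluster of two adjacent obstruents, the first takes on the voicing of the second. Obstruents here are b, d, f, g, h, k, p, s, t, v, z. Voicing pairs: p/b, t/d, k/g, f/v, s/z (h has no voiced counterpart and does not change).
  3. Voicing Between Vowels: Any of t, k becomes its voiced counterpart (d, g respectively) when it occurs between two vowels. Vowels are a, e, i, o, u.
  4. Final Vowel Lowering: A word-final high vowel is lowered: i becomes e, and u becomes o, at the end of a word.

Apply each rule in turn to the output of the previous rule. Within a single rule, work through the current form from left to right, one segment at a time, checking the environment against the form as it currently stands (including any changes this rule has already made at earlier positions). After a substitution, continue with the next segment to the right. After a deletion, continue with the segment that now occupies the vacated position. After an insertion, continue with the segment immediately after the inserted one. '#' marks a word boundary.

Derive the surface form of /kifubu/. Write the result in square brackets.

1 Syncope: [kifubu] → [kfbu]
2 Regressive Voicing Assimilation: [kfbu] → [kvbu]
3 Voicing Between Vowels: no change — [kvbu]
4 Final Vowel Lowering: [kvbu] → [kvbo]

[kvbo]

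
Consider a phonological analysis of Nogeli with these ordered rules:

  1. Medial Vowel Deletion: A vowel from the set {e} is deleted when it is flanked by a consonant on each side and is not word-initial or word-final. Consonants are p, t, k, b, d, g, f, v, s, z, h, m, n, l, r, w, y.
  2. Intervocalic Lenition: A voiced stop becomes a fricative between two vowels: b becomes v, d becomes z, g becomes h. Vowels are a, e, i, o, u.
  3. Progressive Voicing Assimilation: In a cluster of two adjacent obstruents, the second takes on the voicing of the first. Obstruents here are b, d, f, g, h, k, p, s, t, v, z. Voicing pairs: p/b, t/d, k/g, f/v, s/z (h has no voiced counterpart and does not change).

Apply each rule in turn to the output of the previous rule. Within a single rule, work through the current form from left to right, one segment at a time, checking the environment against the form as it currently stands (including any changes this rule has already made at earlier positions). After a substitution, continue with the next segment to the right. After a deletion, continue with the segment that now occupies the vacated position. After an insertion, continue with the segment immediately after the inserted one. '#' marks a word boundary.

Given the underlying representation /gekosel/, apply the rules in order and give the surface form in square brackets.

1 Medial Vowel Deletion: [gekosel] → [gkosl]
2 Intervocalic Lenition: no change — [gkosl]
3 Progressive Voicing Assimilation: [gkosl] → [ggosl]

[ggosl]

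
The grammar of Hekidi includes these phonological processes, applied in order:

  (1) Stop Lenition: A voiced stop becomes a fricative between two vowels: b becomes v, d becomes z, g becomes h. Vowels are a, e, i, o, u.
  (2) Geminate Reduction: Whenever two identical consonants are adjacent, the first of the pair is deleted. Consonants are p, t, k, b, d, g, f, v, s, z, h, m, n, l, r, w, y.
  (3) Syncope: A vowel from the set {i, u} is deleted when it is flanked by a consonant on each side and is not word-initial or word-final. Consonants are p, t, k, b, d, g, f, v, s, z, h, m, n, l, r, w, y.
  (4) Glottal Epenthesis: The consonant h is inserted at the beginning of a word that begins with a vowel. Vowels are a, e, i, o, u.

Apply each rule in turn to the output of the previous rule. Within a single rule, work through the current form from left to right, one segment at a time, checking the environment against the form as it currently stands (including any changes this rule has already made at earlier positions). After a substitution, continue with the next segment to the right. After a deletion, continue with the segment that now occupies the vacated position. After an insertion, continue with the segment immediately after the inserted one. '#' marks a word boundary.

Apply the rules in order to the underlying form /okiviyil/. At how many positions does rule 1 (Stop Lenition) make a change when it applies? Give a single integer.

(1) Stop Lenition: no change — [okiviyil]
(2) Geminate Reduction: no change — [okiviyil]
(3) Syncope: [okiviyil] → [okvyl]
(4) Glottal Epenthesis: [okvyl] → [hokvyl]
Rule 1 changed 0 position(s).

0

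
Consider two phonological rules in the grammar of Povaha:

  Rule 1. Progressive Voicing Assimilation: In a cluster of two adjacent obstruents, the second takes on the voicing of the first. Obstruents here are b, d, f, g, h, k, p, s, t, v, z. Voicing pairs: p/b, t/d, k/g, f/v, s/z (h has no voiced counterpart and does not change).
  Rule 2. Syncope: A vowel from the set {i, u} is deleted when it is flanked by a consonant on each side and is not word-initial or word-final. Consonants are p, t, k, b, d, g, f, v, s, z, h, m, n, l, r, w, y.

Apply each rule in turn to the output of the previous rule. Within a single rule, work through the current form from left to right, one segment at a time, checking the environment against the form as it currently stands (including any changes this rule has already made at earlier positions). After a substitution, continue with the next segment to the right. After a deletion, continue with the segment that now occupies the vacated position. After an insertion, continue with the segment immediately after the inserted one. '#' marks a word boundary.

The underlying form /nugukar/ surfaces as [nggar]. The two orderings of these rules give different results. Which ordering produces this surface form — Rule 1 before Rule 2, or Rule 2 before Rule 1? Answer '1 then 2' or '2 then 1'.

Order 1 then 2:
  1 Progressive Voicing Assimilation: no change — [nugukar]
  2 Syncope: [nugukar] → [ngkar]
  result: [ngkar]
Order 2 then 1:
  2 Syncope: [nugukar] → [ngkar]
  1 Progressive Voicing Assimilation: [ngkar] → [nggar]
  result: [nggar]

2 then 1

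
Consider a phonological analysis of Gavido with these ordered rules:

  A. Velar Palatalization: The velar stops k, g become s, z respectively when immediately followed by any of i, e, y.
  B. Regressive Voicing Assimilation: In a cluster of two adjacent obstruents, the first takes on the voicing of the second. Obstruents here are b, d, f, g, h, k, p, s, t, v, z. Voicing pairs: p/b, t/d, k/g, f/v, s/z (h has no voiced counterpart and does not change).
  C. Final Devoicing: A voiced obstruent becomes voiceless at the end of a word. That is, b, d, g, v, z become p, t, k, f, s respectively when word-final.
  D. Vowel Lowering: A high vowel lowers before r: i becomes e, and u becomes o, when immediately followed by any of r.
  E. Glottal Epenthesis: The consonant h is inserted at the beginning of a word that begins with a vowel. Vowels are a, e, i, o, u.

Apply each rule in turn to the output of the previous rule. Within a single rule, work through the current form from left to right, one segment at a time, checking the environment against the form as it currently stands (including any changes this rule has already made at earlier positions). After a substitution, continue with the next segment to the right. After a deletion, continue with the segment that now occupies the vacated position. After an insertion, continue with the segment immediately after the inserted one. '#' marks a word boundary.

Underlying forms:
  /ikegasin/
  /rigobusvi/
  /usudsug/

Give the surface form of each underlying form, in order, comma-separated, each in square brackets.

/ikegasin/:
  A Velar Palatalization: [ikegasin] → [isegasin]
  B Regressive Voicing Assimilation: no change — [isegasin]
  C Final Devoicing: no change — [isegasin]
  D Vowel Lowering: no change — [isegasin]
  E Glottal Epenthesis: [isegasin] → [hisegasin]
/rigobusvi/:
  A Velar Palatalization: no change — [rigobusvi]
  B Regressive Voicing Assimilation: [rigobusvi] → [rigobuzvi]
  C Final Devoicing: no change — [rigobuzvi]
  D Vowel Lowering: no change — [rigobuzvi]
  E Glottal Epenthesis: no change — [rigobuzvi]
/usudsug/:
  A Velar Palatalization: no change — [usudsug]
  B Regressive Voicing Assimilation: [usudsug] → [usutsug]
  C Final Devoicing: [usutsug] → [usutsuk]
  D Vowel Lowering: no change — [usutsuk]
  E Glottal Epenthesis: [usutsuk] → [husutsuk]

[hisegasin], [rigobuzvi], [husutsuk]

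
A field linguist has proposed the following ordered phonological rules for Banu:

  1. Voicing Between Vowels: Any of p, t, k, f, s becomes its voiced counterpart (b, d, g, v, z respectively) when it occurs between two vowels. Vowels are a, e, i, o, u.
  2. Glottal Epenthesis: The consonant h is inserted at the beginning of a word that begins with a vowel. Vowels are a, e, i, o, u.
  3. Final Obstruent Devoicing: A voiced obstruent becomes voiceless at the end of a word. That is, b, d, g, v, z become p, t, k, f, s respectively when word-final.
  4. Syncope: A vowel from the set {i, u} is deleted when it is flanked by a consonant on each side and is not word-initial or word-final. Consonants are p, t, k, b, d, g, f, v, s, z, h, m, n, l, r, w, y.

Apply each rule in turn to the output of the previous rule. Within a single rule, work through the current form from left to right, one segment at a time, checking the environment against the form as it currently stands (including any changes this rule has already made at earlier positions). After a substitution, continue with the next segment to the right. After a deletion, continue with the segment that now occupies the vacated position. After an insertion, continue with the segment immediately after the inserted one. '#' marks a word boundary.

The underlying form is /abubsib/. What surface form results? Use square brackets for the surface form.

[habbsp]

1 Voicing Between Vowels: no change — [abubsib]
2 Glottal Epenthesis: [abubsib] → [habubsib]
3 Final Obstruent Devoicing: [habubsib] → [habubsip]
4 Syncope: [habubsip] → [habbsp]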